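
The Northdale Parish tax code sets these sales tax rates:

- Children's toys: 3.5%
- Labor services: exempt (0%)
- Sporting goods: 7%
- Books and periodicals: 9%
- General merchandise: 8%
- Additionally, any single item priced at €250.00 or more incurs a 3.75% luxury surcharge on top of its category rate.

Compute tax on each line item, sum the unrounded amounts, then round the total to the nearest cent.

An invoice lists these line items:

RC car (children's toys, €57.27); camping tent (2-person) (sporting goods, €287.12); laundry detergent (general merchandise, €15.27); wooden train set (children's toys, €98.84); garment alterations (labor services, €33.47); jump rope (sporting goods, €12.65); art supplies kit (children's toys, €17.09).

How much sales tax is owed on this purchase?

€39.03

RC car €57.27: children's toys → 3.5% → €2.00445
Camping tent (2-person) €287.12: sporting goods → 7% + 3.75% surcharge = 10.75% → €30.8654
Laundry detergent €15.27: general merchandise → 8% → €1.2216
Wooden train set €98.84: children's toys → 3.5% → €3.4594
Garment alterations €33.47: labor services → 0% → €0.00
Jump rope €12.65: sporting goods → 7% → €0.8855
Art supplies kit €17.09: children's toys → 3.5% → €0.59815
Unrounded tax sum = €39.0345 → €39.03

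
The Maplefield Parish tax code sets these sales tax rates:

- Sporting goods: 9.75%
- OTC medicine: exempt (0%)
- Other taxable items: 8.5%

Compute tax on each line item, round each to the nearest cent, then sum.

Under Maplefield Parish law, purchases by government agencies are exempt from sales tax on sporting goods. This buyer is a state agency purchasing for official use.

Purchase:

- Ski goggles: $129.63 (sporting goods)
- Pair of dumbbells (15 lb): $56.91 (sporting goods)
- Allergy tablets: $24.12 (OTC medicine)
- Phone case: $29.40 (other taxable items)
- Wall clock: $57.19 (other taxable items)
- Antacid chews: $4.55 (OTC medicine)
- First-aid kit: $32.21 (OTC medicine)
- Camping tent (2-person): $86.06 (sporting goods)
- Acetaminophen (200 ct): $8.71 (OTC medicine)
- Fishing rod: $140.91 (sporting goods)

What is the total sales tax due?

$7.36

Ski goggles $129.63: sporting goods, buyer-exempt → 0% → $0.00
Pair of dumbbells (15 lb) $56.91: sporting goods, buyer-exempt → 0% → $0.00
Allergy tablets $24.12: OTC medicine → 0% → $0.00
Phone case $29.40: other taxable items → 8.5% → $2.50
Wall clock $57.19: other taxable items → 8.5% → $4.86
Antacid chews $4.55: OTC medicine → 0% → $0.00
First-aid kit $32.21: OTC medicine → 0% → $0.00
Camping tent (2-person) $86.06: sporting goods, buyer-exempt → 0% → $0.00
Acetaminophen (200 ct) $8.71: OTC medicine → 0% → $0.00
Fishing rod $140.91: sporting goods, buyer-exempt → 0% → $0.00
Total tax = $2.50 + $4.86 = $7.36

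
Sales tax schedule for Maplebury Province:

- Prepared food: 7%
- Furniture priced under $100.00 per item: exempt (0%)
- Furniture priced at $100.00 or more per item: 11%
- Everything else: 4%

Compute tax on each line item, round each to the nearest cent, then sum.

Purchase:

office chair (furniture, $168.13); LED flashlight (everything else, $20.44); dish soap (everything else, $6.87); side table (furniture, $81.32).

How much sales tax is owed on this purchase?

Office chair $168.13: furniture, $100.00 or more → 11% → $18.49
LED flashlight $20.44: everything else → 4% → $0.82
Dish soap $6.87: everything else → 4% → $0.27
Side table $81.32: furniture, under $100.00 → 0% → $0.00
Total tax = $18.49 + $0.82 + $0.27 = $19.58

$19.58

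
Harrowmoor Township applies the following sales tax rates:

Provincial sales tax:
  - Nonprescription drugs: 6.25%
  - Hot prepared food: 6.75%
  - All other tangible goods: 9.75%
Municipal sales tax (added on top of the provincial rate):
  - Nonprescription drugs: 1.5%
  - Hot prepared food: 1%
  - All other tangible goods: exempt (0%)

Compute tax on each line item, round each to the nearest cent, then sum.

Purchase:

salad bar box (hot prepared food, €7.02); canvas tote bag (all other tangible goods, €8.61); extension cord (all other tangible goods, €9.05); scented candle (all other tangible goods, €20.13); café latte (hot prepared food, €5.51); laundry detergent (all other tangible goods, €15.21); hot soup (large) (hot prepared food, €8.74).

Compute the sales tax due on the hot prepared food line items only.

Salad bar box €7.02: hot prepared food → 6.75% + 1% municipal = 7.75% → €0.54
Café latte €5.51: hot prepared food → 6.75% + 1% municipal = 7.75% → €0.43
Hot soup (large) €8.74: hot prepared food → 6.75% + 1% municipal = 7.75% → €0.68
Tax on hot prepared food = €0.54 + €0.43 + €0.68 = €1.65

€1.65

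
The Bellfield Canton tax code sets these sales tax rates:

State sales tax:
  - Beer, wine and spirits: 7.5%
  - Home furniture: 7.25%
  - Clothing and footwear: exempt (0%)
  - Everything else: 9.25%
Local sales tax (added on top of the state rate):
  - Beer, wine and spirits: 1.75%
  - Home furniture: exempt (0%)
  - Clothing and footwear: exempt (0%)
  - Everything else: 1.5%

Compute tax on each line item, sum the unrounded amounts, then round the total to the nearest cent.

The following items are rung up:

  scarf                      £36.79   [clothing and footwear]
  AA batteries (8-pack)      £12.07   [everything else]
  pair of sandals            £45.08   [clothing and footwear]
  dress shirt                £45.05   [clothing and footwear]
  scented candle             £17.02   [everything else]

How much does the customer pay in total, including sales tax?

Scarf £36.79: clothing and footwear → 0% + 0% local = 0% → £0.00
AA batteries (8-pack) £12.07: everything else → 9.25% + 1.5% local = 10.75% → £1.297525
Pair of sandals £45.08: clothing and footwear → 0% + 0% local = 0% → £0.00
Dress shirt £45.05: clothing and footwear → 0% + 0% local = 0% → £0.00
Scented candle £17.02: everything else → 9.25% + 1.5% local = 10.75% → £1.82965
Subtotal = £156.01; unrounded tax = £3.127175 → £3.13; total due = £159.14

£159.14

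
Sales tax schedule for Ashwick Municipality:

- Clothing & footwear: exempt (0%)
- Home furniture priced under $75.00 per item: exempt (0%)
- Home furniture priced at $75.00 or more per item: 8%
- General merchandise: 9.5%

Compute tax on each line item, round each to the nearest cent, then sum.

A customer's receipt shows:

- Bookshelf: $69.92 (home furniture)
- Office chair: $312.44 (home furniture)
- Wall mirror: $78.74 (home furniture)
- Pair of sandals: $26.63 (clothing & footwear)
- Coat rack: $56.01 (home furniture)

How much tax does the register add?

$31.30

Bookshelf $69.92: home furniture, under $75.00 → 0% → $0.00
Office chair $312.44: home furniture, $75.00 or more → 8% → $25.00
Wall mirror $78.74: home furniture, $75.00 or more → 8% → $6.30
Pair of sandals $26.63: clothing & footwear → 0% → $0.00
Coat rack $56.01: home furniture, under $75.00 → 0% → $0.00
Total tax = $25.00 + $6.30 = $31.30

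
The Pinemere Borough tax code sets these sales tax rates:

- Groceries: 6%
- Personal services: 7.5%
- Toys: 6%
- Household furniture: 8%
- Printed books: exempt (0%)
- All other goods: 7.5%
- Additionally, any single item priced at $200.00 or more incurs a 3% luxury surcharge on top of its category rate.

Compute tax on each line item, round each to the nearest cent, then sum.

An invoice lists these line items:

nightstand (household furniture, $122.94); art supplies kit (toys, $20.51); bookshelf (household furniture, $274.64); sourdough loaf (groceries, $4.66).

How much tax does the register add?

$41.56

Nightstand $122.94: household furniture → 8% → $9.84
Art supplies kit $20.51: toys → 6% → $1.23
Bookshelf $274.64: household furniture → 8% + 3% surcharge = 11% → $30.21
Sourdough loaf $4.66: groceries → 6% → $0.28
Total tax = $9.84 + $1.23 + $30.21 + $0.28 = $41.56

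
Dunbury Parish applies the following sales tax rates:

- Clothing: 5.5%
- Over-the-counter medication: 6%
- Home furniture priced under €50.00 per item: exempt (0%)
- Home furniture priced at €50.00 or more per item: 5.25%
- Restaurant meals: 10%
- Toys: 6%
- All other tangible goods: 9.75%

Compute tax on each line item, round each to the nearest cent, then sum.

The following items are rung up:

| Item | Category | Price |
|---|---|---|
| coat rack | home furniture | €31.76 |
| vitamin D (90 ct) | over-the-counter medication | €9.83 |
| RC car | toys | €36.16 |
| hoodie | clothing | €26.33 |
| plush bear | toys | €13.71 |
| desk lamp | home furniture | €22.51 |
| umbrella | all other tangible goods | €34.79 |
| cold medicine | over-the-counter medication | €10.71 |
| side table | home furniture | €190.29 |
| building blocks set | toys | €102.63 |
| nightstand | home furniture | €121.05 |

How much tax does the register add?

€31.57

Coat rack €31.76: home furniture, under €50.00 → 0% → €0.00
Vitamin D (90 ct) €9.83: over-the-counter medication → 6% → €0.59
RC car €36.16: toys → 6% → €2.17
Hoodie €26.33: clothing → 5.5% → €1.45
Plush bear €13.71: toys → 6% → €0.82
Desk lamp €22.51: home furniture, under €50.00 → 0% → €0.00
Umbrella €34.79: all other tangible goods → 9.75% → €3.39
Cold medicine €10.71: over-the-counter medication → 6% → €0.64
Side table €190.29: home furniture, €50.00 or more → 5.25% → €9.99
Building blocks set €102.63: toys → 6% → €6.16
Nightstand €121.05: home furniture, €50.00 or more → 5.25% → €6.36
Total tax = €0.59 + €2.17 + €1.45 + €0.82 + €3.39 + €0.64 + €9.99 + €6.16 + €6.36 = €31.57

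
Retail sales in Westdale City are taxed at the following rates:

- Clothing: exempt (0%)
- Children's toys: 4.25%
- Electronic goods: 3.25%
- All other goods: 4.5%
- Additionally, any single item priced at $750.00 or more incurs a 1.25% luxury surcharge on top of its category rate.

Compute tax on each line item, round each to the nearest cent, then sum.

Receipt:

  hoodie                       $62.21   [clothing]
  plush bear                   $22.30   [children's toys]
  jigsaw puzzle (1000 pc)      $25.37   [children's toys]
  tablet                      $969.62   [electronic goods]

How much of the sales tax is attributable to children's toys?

Plush bear $22.30: children's toys → 4.25% → $0.95
Jigsaw puzzle (1000 pc) $25.37: children's toys → 4.25% → $1.08
Tax on children's toys = $0.95 + $1.08 = $2.03

$2.03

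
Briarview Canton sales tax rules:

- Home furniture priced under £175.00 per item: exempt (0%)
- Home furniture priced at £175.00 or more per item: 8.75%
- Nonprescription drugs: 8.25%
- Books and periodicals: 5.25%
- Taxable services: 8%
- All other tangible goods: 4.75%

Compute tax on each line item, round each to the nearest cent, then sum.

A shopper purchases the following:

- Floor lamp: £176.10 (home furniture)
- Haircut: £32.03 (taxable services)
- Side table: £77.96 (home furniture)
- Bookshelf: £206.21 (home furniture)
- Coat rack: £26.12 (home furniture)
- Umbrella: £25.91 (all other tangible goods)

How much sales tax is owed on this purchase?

Floor lamp £176.10: home furniture, £175.00 or more → 8.75% → £15.41
Haircut £32.03: taxable services → 8% → £2.56
Side table £77.96: home furniture, under £175.00 → 0% → £0.00
Bookshelf £206.21: home furniture, £175.00 or more → 8.75% → £18.04
Coat rack £26.12: home furniture, under £175.00 → 0% → £0.00
Umbrella £25.91: all other tangible goods → 4.75% → £1.23
Total tax = £15.41 + £2.56 + £18.04 + £1.23 = £37.24

£37.24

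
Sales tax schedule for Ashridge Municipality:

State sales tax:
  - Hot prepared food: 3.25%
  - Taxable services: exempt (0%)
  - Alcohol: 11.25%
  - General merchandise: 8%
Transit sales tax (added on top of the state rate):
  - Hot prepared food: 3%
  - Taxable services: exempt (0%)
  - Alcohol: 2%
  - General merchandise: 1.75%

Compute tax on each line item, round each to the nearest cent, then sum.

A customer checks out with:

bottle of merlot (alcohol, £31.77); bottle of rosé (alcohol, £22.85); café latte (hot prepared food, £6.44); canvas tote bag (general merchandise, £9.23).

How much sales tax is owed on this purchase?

£8.54

Bottle of merlot £31.77: alcohol → 11.25% + 2% transit = 13.25% → £4.21
Bottle of rosé £22.85: alcohol → 11.25% + 2% transit = 13.25% → £3.03
Café latte £6.44: hot prepared food → 3.25% + 3% transit = 6.25% → £0.40
Canvas tote bag £9.23: general merchandise → 8% + 1.75% transit = 9.75% → £0.90
Total tax = £4.21 + £3.03 + £0.40 + £0.90 = £8.54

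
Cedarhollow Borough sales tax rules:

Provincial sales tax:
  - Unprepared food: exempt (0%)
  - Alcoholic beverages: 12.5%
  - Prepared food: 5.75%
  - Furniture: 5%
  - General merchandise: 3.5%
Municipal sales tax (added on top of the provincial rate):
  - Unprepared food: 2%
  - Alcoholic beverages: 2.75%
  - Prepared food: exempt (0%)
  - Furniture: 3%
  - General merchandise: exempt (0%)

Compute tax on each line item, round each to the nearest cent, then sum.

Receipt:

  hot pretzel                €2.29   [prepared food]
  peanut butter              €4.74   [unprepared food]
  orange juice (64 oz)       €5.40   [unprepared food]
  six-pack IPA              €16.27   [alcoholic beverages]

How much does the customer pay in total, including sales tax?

Hot pretzel €2.29: prepared food → 5.75% + 0% municipal = 5.75% → €0.13
Peanut butter €4.74: unprepared food → 0% + 2% municipal = 2% → €0.09
Orange juice (64 oz) €5.40: unprepared food → 0% + 2% municipal = 2% → €0.11
Six-pack IPA €16.27: alcoholic beverages → 12.5% + 2.75% municipal = 15.25% → €2.48
Subtotal = €28.70; tax = €2.81; total due = €31.51

€31.51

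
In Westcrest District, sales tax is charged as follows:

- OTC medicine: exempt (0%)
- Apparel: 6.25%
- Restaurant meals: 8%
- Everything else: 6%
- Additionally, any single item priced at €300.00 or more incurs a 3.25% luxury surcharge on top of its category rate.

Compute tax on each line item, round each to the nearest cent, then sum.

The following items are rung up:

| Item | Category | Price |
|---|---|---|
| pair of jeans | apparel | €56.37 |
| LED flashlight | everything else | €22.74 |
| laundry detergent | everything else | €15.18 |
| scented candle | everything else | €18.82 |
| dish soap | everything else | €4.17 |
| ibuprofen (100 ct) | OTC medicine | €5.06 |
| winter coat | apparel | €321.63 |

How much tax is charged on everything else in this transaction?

LED flashlight €22.74: everything else → 6% → €1.36
Laundry detergent €15.18: everything else → 6% → €0.91
Scented candle €18.82: everything else → 6% → €1.13
Dish soap €4.17: everything else → 6% → €0.25
Tax on everything else = €1.36 + €0.91 + €1.13 + €0.25 = €3.65

€3.65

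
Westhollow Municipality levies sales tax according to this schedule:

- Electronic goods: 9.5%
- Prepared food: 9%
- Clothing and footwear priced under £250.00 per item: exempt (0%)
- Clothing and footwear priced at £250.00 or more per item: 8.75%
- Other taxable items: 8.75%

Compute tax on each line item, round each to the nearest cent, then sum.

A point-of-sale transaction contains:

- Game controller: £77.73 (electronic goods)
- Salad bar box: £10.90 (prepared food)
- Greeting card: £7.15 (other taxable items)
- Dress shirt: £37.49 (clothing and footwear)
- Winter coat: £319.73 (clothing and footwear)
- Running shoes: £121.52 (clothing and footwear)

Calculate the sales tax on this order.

Game controller £77.73: electronic goods → 9.5% → £7.38
Salad bar box £10.90: prepared food → 9% → £0.98
Greeting card £7.15: other taxable items → 8.75% → £0.63
Dress shirt £37.49: clothing and footwear, under £250.00 → 0% → £0.00
Winter coat £319.73: clothing and footwear, £250.00 or more → 8.75% → £27.98
Running shoes £121.52: clothing and footwear, under £250.00 → 0% → £0.00
Total tax = £7.38 + £0.98 + £0.63 + £27.98 = £36.97

£36.97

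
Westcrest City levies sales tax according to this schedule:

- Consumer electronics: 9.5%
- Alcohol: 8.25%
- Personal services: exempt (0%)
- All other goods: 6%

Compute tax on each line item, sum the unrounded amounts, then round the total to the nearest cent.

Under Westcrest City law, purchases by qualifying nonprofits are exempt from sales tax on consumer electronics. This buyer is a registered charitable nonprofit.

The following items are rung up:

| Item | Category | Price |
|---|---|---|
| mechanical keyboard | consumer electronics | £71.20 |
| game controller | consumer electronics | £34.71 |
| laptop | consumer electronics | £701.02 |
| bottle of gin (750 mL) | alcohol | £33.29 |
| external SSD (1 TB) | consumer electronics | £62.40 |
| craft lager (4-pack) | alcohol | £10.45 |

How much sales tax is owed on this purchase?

Mechanical keyboard £71.20: consumer electronics, buyer-exempt → 0% → £0.00
Game controller £34.71: consumer electronics, buyer-exempt → 0% → £0.00
Laptop £701.02: consumer electronics, buyer-exempt → 0% → £0.00
Bottle of gin (750 mL) £33.29: alcohol → 8.25% → £2.746425
External SSD (1 TB) £62.40: consumer electronics, buyer-exempt → 0% → £0.00
Craft lager (4-pack) £10.45: alcohol → 8.25% → £0.862125
Unrounded tax sum = £3.60855 → £3.61

£3.61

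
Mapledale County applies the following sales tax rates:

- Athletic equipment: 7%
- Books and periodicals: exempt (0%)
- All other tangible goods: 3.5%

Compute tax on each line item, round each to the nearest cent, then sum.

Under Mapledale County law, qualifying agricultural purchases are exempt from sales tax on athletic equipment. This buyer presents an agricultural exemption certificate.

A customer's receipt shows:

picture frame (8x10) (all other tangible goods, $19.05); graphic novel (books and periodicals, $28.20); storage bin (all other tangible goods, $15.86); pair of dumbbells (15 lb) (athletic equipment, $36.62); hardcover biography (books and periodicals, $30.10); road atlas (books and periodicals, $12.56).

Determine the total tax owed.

$1.23

Picture frame (8x10) $19.05: all other tangible goods → 3.5% → $0.67
Graphic novel $28.20: books and periodicals → 0% → $0.00
Storage bin $15.86: all other tangible goods → 3.5% → $0.56
Pair of dumbbells (15 lb) $36.62: athletic equipment, buyer-exempt → 0% → $0.00
Hardcover biography $30.10: books and periodicals → 0% → $0.00
Road atlas $12.56: books and periodicals → 0% → $0.00
Total tax = $0.67 + $0.56 = $1.23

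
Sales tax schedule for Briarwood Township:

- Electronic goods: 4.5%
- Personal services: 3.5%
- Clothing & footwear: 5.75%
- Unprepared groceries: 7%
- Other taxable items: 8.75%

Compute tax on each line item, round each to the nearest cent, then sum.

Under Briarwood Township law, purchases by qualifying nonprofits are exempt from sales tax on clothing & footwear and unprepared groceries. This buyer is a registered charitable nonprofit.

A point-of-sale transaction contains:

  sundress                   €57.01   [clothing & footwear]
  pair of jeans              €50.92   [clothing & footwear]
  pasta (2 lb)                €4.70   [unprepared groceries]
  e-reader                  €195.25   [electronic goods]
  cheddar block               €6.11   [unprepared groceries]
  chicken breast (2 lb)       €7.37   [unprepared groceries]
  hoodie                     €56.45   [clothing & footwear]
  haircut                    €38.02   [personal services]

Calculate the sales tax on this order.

€10.12

Sundress €57.01: clothing & footwear, buyer-exempt → 0% → €0.00
Pair of jeans €50.92: clothing & footwear, buyer-exempt → 0% → €0.00
Pasta (2 lb) €4.70: unprepared groceries, buyer-exempt → 0% → €0.00
E-reader €195.25: electronic goods → 4.5% → €8.79
Cheddar block €6.11: unprepared groceries, buyer-exempt → 0% → €0.00
Chicken breast (2 lb) €7.37: unprepared groceries, buyer-exempt → 0% → €0.00
Hoodie €56.45: clothing & footwear, buyer-exempt → 0% → €0.00
Haircut €38.02: personal services → 3.5% → €1.33
Total tax = €8.79 + €1.33 = €10.12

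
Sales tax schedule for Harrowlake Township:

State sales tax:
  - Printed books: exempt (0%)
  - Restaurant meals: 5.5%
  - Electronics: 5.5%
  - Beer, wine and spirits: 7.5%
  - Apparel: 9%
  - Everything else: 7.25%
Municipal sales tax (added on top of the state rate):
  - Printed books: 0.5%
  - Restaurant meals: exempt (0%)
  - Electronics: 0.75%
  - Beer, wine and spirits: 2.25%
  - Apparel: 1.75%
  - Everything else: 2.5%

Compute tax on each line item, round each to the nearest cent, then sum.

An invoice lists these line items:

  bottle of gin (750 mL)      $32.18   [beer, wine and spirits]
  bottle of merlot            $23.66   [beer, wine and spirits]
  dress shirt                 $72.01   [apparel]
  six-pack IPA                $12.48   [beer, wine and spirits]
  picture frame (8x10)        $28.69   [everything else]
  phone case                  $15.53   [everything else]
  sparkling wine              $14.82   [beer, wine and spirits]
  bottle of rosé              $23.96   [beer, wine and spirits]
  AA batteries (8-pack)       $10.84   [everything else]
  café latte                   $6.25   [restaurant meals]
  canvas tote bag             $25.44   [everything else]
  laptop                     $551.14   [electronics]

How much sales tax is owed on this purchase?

$60.83

Bottle of gin (750 mL) $32.18: beer, wine and spirits → 7.5% + 2.25% municipal = 9.75% → $3.14
Bottle of merlot $23.66: beer, wine and spirits → 7.5% + 2.25% municipal = 9.75% → $2.31
Dress shirt $72.01: apparel → 9% + 1.75% municipal = 10.75% → $7.74
Six-pack IPA $12.48: beer, wine and spirits → 7.5% + 2.25% municipal = 9.75% → $1.22
Picture frame (8x10) $28.69: everything else → 7.25% + 2.5% municipal = 9.75% → $2.80
Phone case $15.53: everything else → 7.25% + 2.5% municipal = 9.75% → $1.51
Sparkling wine $14.82: beer, wine and spirits → 7.5% + 2.25% municipal = 9.75% → $1.44
Bottle of rosé $23.96: beer, wine and spirits → 7.5% + 2.25% municipal = 9.75% → $2.34
AA batteries (8-pack) $10.84: everything else → 7.25% + 2.5% municipal = 9.75% → $1.06
Café latte $6.25: restaurant meals → 5.5% + 0% municipal = 5.5% → $0.34
Canvas tote bag $25.44: everything else → 7.25% + 2.5% municipal = 9.75% → $2.48
Laptop $551.14: electronics → 5.5% + 0.75% municipal = 6.25% → $34.45
Total tax = $3.14 + $2.31 + $7.74 + $1.22 + $2.80 + $1.51 + $1.44 + $2.34 + $1.06 + $0.34 + $2.48 + $34.45 = $60.83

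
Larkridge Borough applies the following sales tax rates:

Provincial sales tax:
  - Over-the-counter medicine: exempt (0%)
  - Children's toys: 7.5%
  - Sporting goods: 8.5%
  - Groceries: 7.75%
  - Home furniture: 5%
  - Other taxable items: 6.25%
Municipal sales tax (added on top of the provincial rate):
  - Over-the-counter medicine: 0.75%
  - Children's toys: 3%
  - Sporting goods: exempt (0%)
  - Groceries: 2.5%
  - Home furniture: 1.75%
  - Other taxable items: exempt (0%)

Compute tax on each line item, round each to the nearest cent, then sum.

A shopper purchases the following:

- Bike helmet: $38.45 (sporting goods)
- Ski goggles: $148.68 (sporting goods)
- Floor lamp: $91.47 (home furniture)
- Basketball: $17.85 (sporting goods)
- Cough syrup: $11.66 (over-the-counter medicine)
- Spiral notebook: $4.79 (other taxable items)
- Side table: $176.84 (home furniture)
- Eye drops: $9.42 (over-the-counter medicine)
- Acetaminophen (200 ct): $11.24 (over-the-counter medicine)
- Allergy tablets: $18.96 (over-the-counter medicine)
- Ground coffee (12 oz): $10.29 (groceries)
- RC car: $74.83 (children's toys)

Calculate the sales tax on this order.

Bike helmet $38.45: sporting goods → 8.5% + 0% municipal = 8.5% → $3.27
Ski goggles $148.68: sporting goods → 8.5% + 0% municipal = 8.5% → $12.64
Floor lamp $91.47: home furniture → 5% + 1.75% municipal = 6.75% → $6.17
Basketball $17.85: sporting goods → 8.5% + 0% municipal = 8.5% → $1.52
Cough syrup $11.66: over-the-counter medicine → 0% + 0.75% municipal = 0.75% → $0.09
Spiral notebook $4.79: other taxable items → 6.25% + 0% municipal = 6.25% → $0.30
Side table $176.84: home furniture → 5% + 1.75% municipal = 6.75% → $11.94
Eye drops $9.42: over-the-counter medicine → 0% + 0.75% municipal = 0.75% → $0.07
Acetaminophen (200 ct) $11.24: over-the-counter medicine → 0% + 0.75% municipal = 0.75% → $0.08
Allergy tablets $18.96: over-the-counter medicine → 0% + 0.75% municipal = 0.75% → $0.14
Ground coffee (12 oz) $10.29: groceries → 7.75% + 2.5% municipal = 10.25% → $1.05
RC car $74.83: children's toys → 7.5% + 3% municipal = 10.5% → $7.86
Total tax = $3.27 + $12.64 + $6.17 + $1.52 + $0.09 + $0.30 + $11.94 + $0.07 + $0.08 + $0.14 + $1.05 + $7.86 = $45.13

$45.13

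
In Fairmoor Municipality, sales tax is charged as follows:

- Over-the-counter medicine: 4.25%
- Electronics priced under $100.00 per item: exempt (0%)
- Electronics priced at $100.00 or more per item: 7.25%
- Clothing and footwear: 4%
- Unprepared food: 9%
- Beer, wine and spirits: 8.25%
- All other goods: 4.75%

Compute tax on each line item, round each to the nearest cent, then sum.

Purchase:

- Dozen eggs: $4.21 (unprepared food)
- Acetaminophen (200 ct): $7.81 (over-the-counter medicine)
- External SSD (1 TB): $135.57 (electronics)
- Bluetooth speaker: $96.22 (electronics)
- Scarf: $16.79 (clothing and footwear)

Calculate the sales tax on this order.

Dozen eggs $4.21: unprepared food → 9% → $0.38
Acetaminophen (200 ct) $7.81: over-the-counter medicine → 4.25% → $0.33
External SSD (1 TB) $135.57: electronics, $100.00 or more → 7.25% → $9.83
Bluetooth speaker $96.22: electronics, under $100.00 → 0% → $0.00
Scarf $16.79: clothing and footwear → 4% → $0.67
Total tax = $0.38 + $0.33 + $9.83 + $0.67 = $11.21

$11.21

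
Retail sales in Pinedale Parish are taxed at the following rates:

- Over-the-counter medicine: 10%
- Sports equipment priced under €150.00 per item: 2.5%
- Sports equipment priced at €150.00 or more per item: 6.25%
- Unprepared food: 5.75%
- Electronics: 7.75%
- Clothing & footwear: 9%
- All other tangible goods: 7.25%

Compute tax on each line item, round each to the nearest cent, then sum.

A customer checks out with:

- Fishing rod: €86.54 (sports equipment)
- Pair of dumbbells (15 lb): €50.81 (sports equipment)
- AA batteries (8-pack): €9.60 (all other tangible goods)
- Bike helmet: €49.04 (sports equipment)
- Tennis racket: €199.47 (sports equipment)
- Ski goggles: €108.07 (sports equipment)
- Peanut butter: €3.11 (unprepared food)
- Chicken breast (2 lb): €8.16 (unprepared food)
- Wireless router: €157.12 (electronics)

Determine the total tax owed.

Fishing rod €86.54: sports equipment, under €150.00 → 2.5% → €2.16
Pair of dumbbells (15 lb) €50.81: sports equipment, under €150.00 → 2.5% → €1.27
AA batteries (8-pack) €9.60: all other tangible goods → 7.25% → €0.70
Bike helmet €49.04: sports equipment, under €150.00 → 2.5% → €1.23
Tennis racket €199.47: sports equipment, €150.00 or more → 6.25% → €12.47
Ski goggles €108.07: sports equipment, under €150.00 → 2.5% → €2.70
Peanut butter €3.11: unprepared food → 5.75% → €0.18
Chicken breast (2 lb) €8.16: unprepared food → 5.75% → €0.47
Wireless router €157.12: electronics → 7.75% → €12.18
Total tax = €2.16 + €1.27 + €0.70 + €1.23 + €12.47 + €2.70 + €0.18 + €0.47 + €12.18 = €33.36

€33.36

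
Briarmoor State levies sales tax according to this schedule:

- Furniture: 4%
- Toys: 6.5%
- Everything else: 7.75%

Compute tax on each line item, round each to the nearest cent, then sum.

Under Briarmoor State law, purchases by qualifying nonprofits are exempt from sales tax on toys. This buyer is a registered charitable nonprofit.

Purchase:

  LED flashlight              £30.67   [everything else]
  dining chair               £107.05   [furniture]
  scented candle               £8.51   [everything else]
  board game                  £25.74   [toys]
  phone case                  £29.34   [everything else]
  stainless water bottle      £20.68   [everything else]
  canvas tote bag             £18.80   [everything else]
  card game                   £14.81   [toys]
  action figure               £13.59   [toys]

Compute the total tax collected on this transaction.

£12.65

LED flashlight £30.67: everything else → 7.75% → £2.38
Dining chair £107.05: furniture → 4% → £4.28
Scented candle £8.51: everything else → 7.75% → £0.66
Board game £25.74: toys, buyer-exempt → 0% → £0.00
Phone case £29.34: everything else → 7.75% → £2.27
Stainless water bottle £20.68: everything else → 7.75% → £1.60
Canvas tote bag £18.80: everything else → 7.75% → £1.46
Card game £14.81: toys, buyer-exempt → 0% → £0.00
Action figure £13.59: toys, buyer-exempt → 0% → £0.00
Total tax = £2.38 + £4.28 + £0.66 + £2.27 + £1.60 + £1.46 = £12.65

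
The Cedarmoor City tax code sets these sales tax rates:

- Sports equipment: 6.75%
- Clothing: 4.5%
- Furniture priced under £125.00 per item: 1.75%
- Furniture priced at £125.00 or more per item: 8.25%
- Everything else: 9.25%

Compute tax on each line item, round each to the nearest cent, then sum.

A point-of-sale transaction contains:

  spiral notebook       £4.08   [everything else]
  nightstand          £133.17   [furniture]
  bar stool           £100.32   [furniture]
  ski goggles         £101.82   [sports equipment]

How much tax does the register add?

Spiral notebook £4.08: everything else → 9.25% → £0.38
Nightstand £133.17: furniture, £125.00 or more → 8.25% → £10.99
Bar stool £100.32: furniture, under £125.00 → 1.75% → £1.76
Ski goggles £101.82: sports equipment → 6.75% → £6.87
Total tax = £0.38 + £10.99 + £1.76 + £6.87 = £20.00

£20.00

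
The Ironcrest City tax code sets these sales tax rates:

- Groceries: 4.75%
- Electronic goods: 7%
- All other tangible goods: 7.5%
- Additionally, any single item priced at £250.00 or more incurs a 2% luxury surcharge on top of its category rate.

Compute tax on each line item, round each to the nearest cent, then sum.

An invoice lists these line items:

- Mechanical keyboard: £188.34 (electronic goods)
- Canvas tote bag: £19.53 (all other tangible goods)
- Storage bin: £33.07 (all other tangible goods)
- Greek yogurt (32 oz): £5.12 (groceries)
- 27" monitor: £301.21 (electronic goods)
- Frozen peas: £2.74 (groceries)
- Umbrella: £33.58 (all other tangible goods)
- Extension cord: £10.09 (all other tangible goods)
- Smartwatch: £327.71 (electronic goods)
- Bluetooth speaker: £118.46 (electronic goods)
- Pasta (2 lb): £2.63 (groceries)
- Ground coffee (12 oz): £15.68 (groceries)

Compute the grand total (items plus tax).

Mechanical keyboard £188.34: electronic goods → 7% → £13.18
Canvas tote bag £19.53: all other tangible goods → 7.5% → £1.46
Storage bin £33.07: all other tangible goods → 7.5% → £2.48
Greek yogurt (32 oz) £5.12: groceries → 4.75% → £0.24
27" monitor £301.21: electronic goods → 7% + 2% surcharge = 9% → £27.11
Frozen peas £2.74: groceries → 4.75% → £0.13
Umbrella £33.58: all other tangible goods → 7.5% → £2.52
Extension cord £10.09: all other tangible goods → 7.5% → £0.76
Smartwatch £327.71: electronic goods → 7% + 2% surcharge = 9% → £29.49
Bluetooth speaker £118.46: electronic goods → 7% → £8.29
Pasta (2 lb) £2.63: groceries → 4.75% → £0.12
Ground coffee (12 oz) £15.68: groceries → 4.75% → £0.74
Subtotal = £1058.16; tax = £86.52; total due = £1144.68

£1144.68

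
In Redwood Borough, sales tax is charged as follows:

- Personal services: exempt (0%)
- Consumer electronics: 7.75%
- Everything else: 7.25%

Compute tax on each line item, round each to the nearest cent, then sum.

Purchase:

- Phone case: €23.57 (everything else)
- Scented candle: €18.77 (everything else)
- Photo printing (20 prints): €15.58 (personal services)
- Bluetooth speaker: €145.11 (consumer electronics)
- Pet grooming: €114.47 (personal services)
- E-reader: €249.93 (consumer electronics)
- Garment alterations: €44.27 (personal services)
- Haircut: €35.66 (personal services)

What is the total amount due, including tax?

Phone case €23.57: everything else → 7.25% → €1.71
Scented candle €18.77: everything else → 7.25% → €1.36
Photo printing (20 prints) €15.58: personal services → 0% → €0.00
Bluetooth speaker €145.11: consumer electronics → 7.75% → €11.25
Pet grooming €114.47: personal services → 0% → €0.00
E-reader €249.93: consumer electronics → 7.75% → €19.37
Garment alterations €44.27: personal services → 0% → €0.00
Haircut €35.66: personal services → 0% → €0.00
Subtotal = €647.36; tax = €33.69; total due = €681.05

€681.05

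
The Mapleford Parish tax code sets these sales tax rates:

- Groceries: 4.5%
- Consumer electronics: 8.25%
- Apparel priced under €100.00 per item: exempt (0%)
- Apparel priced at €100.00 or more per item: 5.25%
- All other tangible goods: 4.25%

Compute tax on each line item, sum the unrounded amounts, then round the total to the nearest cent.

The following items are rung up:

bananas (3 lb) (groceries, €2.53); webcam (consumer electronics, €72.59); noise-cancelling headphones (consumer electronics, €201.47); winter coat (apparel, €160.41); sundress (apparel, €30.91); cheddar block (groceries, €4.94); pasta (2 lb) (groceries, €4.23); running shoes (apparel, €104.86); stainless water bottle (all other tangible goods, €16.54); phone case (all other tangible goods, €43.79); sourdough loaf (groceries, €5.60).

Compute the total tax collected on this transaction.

€39.88

Bananas (3 lb) €2.53: groceries → 4.5% → €0.11385
Webcam €72.59: consumer electronics → 8.25% → €5.988675
Noise-cancelling headphones €201.47: consumer electronics → 8.25% → €16.621275
Winter coat €160.41: apparel, €100.00 or more → 5.25% → €8.421525
Sundress €30.91: apparel, under €100.00 → 0% → €0.00
Cheddar block €4.94: groceries → 4.5% → €0.2223
Pasta (2 lb) €4.23: groceries → 4.5% → €0.19035
Running shoes €104.86: apparel, €100.00 or more → 5.25% → €5.50515
Stainless water bottle €16.54: all other tangible goods → 4.25% → €0.70295
Phone case €43.79: all other tangible goods → 4.25% → €1.861075
Sourdough loaf €5.60: groceries → 4.5% → €0.252
Unrounded tax sum = €39.87915 → €39.88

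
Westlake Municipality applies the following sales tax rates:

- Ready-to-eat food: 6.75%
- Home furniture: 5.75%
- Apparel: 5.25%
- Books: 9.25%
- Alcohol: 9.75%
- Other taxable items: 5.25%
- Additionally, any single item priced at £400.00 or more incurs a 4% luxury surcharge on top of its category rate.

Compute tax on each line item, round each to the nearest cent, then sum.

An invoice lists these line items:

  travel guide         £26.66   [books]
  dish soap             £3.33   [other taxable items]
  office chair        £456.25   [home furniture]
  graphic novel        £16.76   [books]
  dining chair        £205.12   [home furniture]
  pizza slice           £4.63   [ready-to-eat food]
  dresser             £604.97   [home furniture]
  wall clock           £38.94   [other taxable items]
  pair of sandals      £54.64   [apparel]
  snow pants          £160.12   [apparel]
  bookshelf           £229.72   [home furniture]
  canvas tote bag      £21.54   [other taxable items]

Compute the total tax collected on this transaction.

Travel guide £26.66: books → 9.25% → £2.47
Dish soap £3.33: other taxable items → 5.25% → £0.17
Office chair £456.25: home furniture → 5.75% + 4% surcharge = 9.75% → £44.48
Graphic novel £16.76: books → 9.25% → £1.55
Dining chair £205.12: home furniture → 5.75% → £11.79
Pizza slice £4.63: ready-to-eat food → 6.75% → £0.31
Dresser £604.97: home furniture → 5.75% + 4% surcharge = 9.75% → £58.98
Wall clock £38.94: other taxable items → 5.25% → £2.04
Pair of sandals £54.64: apparel → 5.25% → £2.87
Snow pants £160.12: apparel → 5.25% → £8.41
Bookshelf £229.72: home furniture → 5.75% → £13.21
Canvas tote bag £21.54: other taxable items → 5.25% → £1.13
Total tax = £2.47 + £0.17 + £44.48 + £1.55 + £11.79 + £0.31 + £58.98 + £2.04 + £2.87 + £8.41 + £13.21 + £1.13 = £147.41

£147.41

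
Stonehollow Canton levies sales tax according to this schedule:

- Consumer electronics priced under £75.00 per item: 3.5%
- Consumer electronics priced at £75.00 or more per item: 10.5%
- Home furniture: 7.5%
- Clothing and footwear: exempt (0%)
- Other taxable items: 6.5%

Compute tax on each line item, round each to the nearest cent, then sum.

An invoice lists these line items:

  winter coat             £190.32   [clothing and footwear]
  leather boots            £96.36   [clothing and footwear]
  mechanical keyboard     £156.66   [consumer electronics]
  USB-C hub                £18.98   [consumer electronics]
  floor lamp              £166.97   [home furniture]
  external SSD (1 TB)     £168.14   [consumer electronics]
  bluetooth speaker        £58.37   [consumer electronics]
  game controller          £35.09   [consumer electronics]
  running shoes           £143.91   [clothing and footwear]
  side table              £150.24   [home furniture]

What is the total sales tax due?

Winter coat £190.32: clothing and footwear → 0% → £0.00
Leather boots £96.36: clothing and footwear → 0% → £0.00
Mechanical keyboard £156.66: consumer electronics, £75.00 or more → 10.5% → £16.45
USB-C hub £18.98: consumer electronics, under £75.00 → 3.5% → £0.66
Floor lamp £166.97: home furniture → 7.5% → £12.52
External SSD (1 TB) £168.14: consumer electronics, £75.00 or more → 10.5% → £17.65
Bluetooth speaker £58.37: consumer electronics, under £75.00 → 3.5% → £2.04
Game controller £35.09: consumer electronics, under £75.00 → 3.5% → £1.23
Running shoes £143.91: clothing and footwear → 0% → £0.00
Side table £150.24: home furniture → 7.5% → £11.27
Total tax = £16.45 + £0.66 + £12.52 + £17.65 + £2.04 + £1.23 + £11.27 = £61.82

£61.82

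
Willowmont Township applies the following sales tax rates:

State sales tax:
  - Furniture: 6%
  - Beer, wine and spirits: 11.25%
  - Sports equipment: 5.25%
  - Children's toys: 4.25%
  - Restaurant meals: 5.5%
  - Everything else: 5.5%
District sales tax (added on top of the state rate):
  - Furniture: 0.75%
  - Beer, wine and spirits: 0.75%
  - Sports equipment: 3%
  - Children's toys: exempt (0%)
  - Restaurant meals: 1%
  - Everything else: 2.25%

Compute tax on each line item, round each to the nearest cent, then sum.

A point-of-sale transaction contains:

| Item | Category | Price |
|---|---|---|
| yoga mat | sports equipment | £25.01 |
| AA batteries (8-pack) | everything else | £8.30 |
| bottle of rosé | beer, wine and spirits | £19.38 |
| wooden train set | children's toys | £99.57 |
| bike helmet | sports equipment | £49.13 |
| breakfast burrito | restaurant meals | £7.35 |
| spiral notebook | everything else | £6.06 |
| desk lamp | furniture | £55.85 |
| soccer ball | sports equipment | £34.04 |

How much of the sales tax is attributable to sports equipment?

£8.92

Yoga mat £25.01: sports equipment → 5.25% + 3% district = 8.25% → £2.06
Bike helmet £49.13: sports equipment → 5.25% + 3% district = 8.25% → £4.05
Soccer ball £34.04: sports equipment → 5.25% + 3% district = 8.25% → £2.81
Tax on sports equipment = £2.06 + £4.05 + £2.81 = £8.92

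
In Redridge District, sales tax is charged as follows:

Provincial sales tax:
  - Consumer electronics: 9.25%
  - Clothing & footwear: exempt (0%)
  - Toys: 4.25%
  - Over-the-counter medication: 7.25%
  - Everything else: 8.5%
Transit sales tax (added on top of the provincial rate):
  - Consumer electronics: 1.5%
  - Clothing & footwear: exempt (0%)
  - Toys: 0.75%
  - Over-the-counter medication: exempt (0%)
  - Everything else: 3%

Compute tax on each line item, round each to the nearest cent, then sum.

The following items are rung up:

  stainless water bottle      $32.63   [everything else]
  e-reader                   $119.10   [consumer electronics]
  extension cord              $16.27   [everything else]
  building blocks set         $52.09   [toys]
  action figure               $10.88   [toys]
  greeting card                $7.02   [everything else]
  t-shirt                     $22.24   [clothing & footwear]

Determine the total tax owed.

Stainless water bottle $32.63: everything else → 8.5% + 3% transit = 11.5% → $3.75
E-reader $119.10: consumer electronics → 9.25% + 1.5% transit = 10.75% → $12.80
Extension cord $16.27: everything else → 8.5% + 3% transit = 11.5% → $1.87
Building blocks set $52.09: toys → 4.25% + 0.75% transit = 5% → $2.60
Action figure $10.88: toys → 4.25% + 0.75% transit = 5% → $0.54
Greeting card $7.02: everything else → 8.5% + 3% transit = 11.5% → $0.81
T-shirt $22.24: clothing & footwear → 0% + 0% transit = 0% → $0.00
Total tax = $3.75 + $12.80 + $1.87 + $2.60 + $0.54 + $0.81 = $22.37

$22.37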